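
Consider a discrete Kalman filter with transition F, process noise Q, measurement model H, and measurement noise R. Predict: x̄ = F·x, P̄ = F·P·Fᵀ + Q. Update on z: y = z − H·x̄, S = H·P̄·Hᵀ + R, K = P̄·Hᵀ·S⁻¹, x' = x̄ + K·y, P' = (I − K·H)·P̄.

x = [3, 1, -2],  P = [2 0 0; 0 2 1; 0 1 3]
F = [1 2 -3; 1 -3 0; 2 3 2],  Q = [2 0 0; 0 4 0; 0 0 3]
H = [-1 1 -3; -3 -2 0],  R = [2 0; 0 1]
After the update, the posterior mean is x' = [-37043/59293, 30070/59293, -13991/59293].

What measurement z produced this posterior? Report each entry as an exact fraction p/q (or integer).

x̄ = F·x = [11, 0, 5]
P̄ = F·P·Fᵀ + Q = [27 -1 -7; -1 24 -20; -7 -20 53]
S = H·P̄·Hᵀ + R = [610 -149; -149 328]
K = P̄·Hᵀ·S⁻¹ = [-4689/59293 -16411/59293; 21175/177879 -14785/177879; -47327/177879 11582/177879]
x' − x̄ = [-689266/59293, 30070/59293, -310456/59293] = K·y
y = (KᵀK)⁻¹·Kᵀ·(x' − x̄) = [28, 34]
z = y + H·x̄ = [28, 34] + [-26, -33] = [2, 1]

z = [2, 1]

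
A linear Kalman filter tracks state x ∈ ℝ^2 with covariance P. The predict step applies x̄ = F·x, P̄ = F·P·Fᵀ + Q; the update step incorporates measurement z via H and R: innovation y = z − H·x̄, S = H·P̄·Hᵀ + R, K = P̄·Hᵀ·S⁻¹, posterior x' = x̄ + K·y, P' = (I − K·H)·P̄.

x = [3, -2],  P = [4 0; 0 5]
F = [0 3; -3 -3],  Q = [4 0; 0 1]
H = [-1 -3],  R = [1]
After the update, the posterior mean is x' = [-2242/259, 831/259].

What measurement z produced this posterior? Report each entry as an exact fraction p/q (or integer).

z = [-1]

x̄ = F·x = [-6, -3]
P̄ = F·P·Fᵀ + Q = [49 -45; -45 82]
S = H·P̄·Hᵀ + R = [518]
K = P̄·Hᵀ·S⁻¹ = [43/259; -201/518]
x' − x̄ = [-688/259, 1608/259] = K·y
y = (KᵀK)⁻¹·Kᵀ·(x' − x̄) = [-16]
z = y + H·x̄ = [-16] + [15] = [-1]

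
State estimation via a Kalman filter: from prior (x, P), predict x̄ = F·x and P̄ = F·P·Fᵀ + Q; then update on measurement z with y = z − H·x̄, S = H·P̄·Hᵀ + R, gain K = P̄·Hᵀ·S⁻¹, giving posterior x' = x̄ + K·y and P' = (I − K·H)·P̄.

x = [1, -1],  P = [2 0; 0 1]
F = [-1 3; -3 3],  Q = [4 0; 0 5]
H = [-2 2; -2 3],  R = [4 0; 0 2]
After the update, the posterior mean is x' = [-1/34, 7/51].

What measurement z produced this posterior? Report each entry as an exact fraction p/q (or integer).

z = [-1, 1]

x̄ = F·x = [-4, -6]
P̄ = F·P·Fᵀ + Q = [15 15; 15 32]
S = H·P̄·Hᵀ + R = [72 102; 102 170]
K = P̄·Hᵀ·S⁻¹ = [-5/6 10/17; -14/27 107/153]
x' − x̄ = [135/34, 313/51] = K·y
y = (KᵀK)⁻¹·Kᵀ·(x' − x̄) = [3, 11]
z = y + H·x̄ = [3, 11] + [-4, -10] = [-1, 1]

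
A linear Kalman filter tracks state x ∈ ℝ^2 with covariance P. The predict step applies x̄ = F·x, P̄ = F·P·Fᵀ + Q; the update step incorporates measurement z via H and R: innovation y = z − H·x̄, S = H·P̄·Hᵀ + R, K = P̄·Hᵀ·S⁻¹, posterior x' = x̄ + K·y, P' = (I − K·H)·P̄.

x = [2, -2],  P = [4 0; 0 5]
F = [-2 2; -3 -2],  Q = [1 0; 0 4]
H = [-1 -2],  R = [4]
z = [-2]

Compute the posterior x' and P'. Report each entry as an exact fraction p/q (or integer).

x' = [-194/33, 1142/297]
P' = [332/11 -488/33; -488/33 2444/297]

x̄ = F·x = [-8, -2]
P̄ = F·P·Fᵀ + Q = [37 4; 4 60]
y = z − H·x̄ = [-14]
S = H·P̄·Hᵀ + R = [297]
K = P̄·Hᵀ·S⁻¹ = [-5/33; -124/297]
x' = x̄ + K·y = [-194/33, 1142/297]
P' = (I − K·H)·P̄ = [332/11 -488/33; -488/33 2444/297]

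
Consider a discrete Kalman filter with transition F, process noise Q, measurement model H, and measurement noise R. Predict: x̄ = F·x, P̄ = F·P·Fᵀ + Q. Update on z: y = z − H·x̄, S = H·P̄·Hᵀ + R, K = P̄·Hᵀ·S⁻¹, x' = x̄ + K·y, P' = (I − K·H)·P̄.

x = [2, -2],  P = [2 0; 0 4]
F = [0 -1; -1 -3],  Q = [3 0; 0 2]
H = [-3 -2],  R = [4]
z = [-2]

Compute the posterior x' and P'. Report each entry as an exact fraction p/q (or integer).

x' = [202/371, 92/371]
P' = [572/371 -768/371; -768/371 1384/371]

x̄ = F·x = [2, 4]
P̄ = F·P·Fᵀ + Q = [7 12; 12 40]
y = z − H·x̄ = [12]
S = H·P̄·Hᵀ + R = [371]
K = P̄·Hᵀ·S⁻¹ = [-45/371; -116/371]
x' = x̄ + K·y = [202/371, 92/371]
P' = (I − K·H)·P̄ = [572/371 -768/371; -768/371 1384/371]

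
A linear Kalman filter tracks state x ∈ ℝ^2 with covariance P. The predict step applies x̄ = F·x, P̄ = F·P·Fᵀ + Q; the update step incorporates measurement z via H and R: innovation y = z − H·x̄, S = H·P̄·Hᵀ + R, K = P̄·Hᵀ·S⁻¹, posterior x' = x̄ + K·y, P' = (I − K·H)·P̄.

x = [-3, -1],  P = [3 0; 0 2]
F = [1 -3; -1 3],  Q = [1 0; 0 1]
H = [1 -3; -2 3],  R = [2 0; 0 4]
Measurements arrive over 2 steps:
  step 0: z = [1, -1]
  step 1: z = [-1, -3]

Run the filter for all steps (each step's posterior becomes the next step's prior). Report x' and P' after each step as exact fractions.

step 0: x' = [554/2855, -693/2855], P' = [2498/2855 864/2855; 864/2855 692/2855]
step 1: x' = [530286/704509, 92899/704509], P' = [587882/704509 210200/704509; 210200/704509 170444/704509]

step 0: x̄ = F·x = [0, 0]
step 0: P̄ = F·P·Fᵀ + Q = [22 -21; -21 22]
step 0: y = z − H·x̄ = [1, -1]
step 0: S = H·P̄·Hᵀ + R = [348 -431; -431 542]
step 0: K = P̄·Hᵀ·S⁻¹ = [-47/2855 -601/2855; -606/2855 87/2855]
step 0: x' = x̄ + K·y = [554/2855, -693/2855]
step 0: P' = (I − K·H)·P̄ = [2498/2855 864/2855; 864/2855 692/2855]
step 1: x̄ = F·x = [2633/2855, -2633/2855]
step 1: P̄ = F·P·Fᵀ + Q = [6397/2855 -3542/2855; -3542/2855 6397/2855]
step 1: y = z − H·x̄ = [-13387/2855, 920/571]
step 1: S = H·P̄·Hᵀ + R = [90932/2855 -20449/571; -20449/571 27417/571]
step 1: K = P̄·Hᵀ·S⁻¹ = [-1643/54193 -136291/704509; -11582/54193 22733/704509]
step 1: x' = x̄ + K·y = [530286/704509, 92899/704509]
step 1: P' = (I − K·H)·P̄ = [587882/704509 210200/704509; 210200/704509 170444/704509]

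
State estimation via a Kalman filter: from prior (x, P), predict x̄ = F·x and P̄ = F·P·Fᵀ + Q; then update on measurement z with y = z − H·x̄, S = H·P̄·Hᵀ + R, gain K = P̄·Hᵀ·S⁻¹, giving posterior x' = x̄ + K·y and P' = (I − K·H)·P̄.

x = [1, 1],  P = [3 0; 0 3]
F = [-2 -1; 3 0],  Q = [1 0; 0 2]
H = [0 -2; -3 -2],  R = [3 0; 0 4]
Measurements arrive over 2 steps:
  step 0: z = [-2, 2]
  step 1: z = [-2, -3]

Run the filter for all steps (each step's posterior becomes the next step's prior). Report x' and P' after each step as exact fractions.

step 0: x̄ = F·x = [-3, 3]
step 0: P̄ = F·P·Fᵀ + Q = [16 -18; -18 29]
step 0: y = z − H·x̄ = [4, -1]
step 0: S = H·P̄·Hᵀ + R = [119 8; 8 48]
step 0: K = P̄·Hᵀ·S⁻¹ = [114/353 -429/1412; -172/353 -3/1412]
step 0: x' = x̄ + K·y = [-1983/1412, 1487/1412]
step 0: P' = (I − K·H)·P̄ = [257/353 -171/353; -171/353 258/353]
step 1: x̄ = F·x = [2479/1412, -5949/1412]
step 1: P̄ = F·P·Fᵀ + Q = [955/353 -1029/353; -1029/353 3019/353]
step 1: y = z − H·x̄ = [-7361/706, -8697/1412]
step 1: S = H·P̄·Hᵀ + R = [13135/353 5902/353; 5902/353 9735/353]
step 1: K = P̄·Hᵀ·S⁻¹ = [70248/263557 -64437/263557; -117176/263557 -8853/263557]
step 1: x' = x̄ + K·y = [127178/263557, 165835/263557]
step 1: P' = (I − K·H)·P̄ = [156164/263557 -105372/263557; -105372/263557 175764/263557]

step 0: x' = [-1983/1412, 1487/1412], P' = [257/353 -171/353; -171/353 258/353]
step 1: x' = [127178/263557, 165835/263557], P' = [156164/263557 -105372/263557; -105372/263557 175764/263557]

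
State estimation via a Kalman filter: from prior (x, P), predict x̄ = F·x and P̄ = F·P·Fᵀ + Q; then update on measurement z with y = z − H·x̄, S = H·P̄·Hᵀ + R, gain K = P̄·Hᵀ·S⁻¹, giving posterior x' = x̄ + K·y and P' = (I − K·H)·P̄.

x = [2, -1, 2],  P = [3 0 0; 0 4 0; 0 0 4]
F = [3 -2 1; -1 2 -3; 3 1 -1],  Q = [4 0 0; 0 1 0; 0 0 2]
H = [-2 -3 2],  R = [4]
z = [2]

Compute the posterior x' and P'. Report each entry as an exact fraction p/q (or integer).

x' = [547/82, -158/41, 169/82]
P' = [6843/164 -815/41 2031/164; -815/41 1000/41 649/41; 2031/164 649/41 5947/164]

x̄ = F·x = [10, -10, 3]
P̄ = F·P·Fᵀ + Q = [51 -37 15; -37 56 11; 15 11 37]
y = z − H·x̄ = [-14]
S = H·P̄·Hᵀ + R = [164]
K = P̄·Hᵀ·S⁻¹ = [39/164; -18/41; 11/164]
x' = x̄ + K·y = [547/82, -158/41, 169/82]
P' = (I − K·H)·P̄ = [6843/164 -815/41 2031/164; -815/41 1000/41 649/41; 2031/164 649/41 5947/164]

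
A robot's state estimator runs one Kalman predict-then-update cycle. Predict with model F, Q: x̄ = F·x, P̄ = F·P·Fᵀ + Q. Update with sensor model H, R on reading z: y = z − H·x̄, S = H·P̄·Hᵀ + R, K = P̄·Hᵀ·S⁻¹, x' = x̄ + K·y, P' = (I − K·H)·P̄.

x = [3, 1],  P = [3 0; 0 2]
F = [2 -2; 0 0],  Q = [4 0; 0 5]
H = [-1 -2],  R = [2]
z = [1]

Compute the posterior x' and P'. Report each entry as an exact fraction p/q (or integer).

x̄ = F·x = [4, 0]
P̄ = F·P·Fᵀ + Q = [24 0; 0 5]
y = z − H·x̄ = [5]
S = H·P̄·Hᵀ + R = [46]
K = P̄·Hᵀ·S⁻¹ = [-12/23; -5/23]
x' = x̄ + K·y = [32/23, -25/23]
P' = (I − K·H)·P̄ = [264/23 -120/23; -120/23 65/23]

x' = [32/23, -25/23]
P' = [264/23 -120/23; -120/23 65/23]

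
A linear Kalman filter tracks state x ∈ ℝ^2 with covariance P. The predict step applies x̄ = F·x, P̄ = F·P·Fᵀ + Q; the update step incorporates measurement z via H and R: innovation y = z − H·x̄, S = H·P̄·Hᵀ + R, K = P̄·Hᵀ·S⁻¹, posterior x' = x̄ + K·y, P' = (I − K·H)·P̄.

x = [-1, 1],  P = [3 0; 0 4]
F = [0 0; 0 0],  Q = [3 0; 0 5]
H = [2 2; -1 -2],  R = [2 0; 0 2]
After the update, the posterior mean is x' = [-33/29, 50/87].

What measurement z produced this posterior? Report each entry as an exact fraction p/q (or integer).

x̄ = F·x = [0, 0]
P̄ = F·P·Fᵀ + Q = [3 0; 0 5]
S = H·P̄·Hᵀ + R = [34 -26; -26 25]
K = P̄·Hᵀ·S⁻¹ = [12/29 9/29; -5/87 -40/87]
x' − x̄ = [-33/29, 50/87] = K·y
y = (KᵀK)⁻¹·Kᵀ·(x' − x̄) = [-2, -1]
z = y + H·x̄ = [-2, -1] + [0, 0] = [-2, -1]

z = [-2, -1]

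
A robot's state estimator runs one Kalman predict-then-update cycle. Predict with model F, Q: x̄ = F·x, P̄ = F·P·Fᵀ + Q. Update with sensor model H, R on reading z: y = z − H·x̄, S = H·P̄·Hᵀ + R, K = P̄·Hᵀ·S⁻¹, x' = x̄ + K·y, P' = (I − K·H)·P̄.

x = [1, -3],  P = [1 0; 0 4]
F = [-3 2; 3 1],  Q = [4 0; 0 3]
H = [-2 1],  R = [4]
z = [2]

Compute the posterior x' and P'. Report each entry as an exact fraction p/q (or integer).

x̄ = F·x = [-9, 0]
P̄ = F·P·Fᵀ + Q = [29 -1; -1 16]
y = z − H·x̄ = [-16]
S = H·P̄·Hᵀ + R = [140]
K = P̄·Hᵀ·S⁻¹ = [-59/140; 9/70]
x' = x̄ + K·y = [-79/35, -72/35]
P' = (I − K·H)·P̄ = [579/140 461/70; 461/70 479/35]

x' = [-79/35, -72/35]
P' = [579/140 461/70; 461/70 479/35]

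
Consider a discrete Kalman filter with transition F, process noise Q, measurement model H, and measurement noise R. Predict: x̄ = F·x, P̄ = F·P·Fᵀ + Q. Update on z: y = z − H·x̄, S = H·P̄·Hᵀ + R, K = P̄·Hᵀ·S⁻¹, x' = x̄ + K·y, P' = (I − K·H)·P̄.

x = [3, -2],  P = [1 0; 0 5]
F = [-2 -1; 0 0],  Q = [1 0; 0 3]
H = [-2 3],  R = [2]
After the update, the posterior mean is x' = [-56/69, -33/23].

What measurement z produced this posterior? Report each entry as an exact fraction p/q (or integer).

z = [-3]

x̄ = F·x = [-4, 0]
P̄ = F·P·Fᵀ + Q = [10 0; 0 3]
S = H·P̄·Hᵀ + R = [69]
K = P̄·Hᵀ·S⁻¹ = [-20/69; 3/23]
x' − x̄ = [220/69, -33/23] = K·y
y = (KᵀK)⁻¹·Kᵀ·(x' − x̄) = [-11]
z = y + H·x̄ = [-11] + [8] = [-3]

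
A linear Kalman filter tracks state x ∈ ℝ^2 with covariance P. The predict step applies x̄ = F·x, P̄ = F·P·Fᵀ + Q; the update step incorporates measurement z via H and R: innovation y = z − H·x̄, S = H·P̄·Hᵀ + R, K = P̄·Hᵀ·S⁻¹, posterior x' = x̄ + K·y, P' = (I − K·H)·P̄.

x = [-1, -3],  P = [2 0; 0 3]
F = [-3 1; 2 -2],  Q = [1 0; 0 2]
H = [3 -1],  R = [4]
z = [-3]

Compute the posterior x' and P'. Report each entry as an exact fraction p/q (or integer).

x' = [21/83, 313/83]
P' = [62/83 102/83; 102/83 382/83]

x̄ = F·x = [0, 4]
P̄ = F·P·Fᵀ + Q = [22 -18; -18 22]
y = z − H·x̄ = [1]
S = H·P̄·Hᵀ + R = [332]
K = P̄·Hᵀ·S⁻¹ = [21/83; -19/83]
x' = x̄ + K·y = [21/83, 313/83]
P' = (I − K·H)·P̄ = [62/83 102/83; 102/83 382/83]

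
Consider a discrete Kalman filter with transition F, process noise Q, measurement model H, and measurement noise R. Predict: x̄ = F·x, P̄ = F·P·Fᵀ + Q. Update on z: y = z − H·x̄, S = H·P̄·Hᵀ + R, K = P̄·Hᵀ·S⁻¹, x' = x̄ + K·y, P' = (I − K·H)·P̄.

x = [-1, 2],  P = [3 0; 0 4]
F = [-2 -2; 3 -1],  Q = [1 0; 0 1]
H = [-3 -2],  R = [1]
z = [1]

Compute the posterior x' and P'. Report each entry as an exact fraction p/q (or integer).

x' = [31/18, -28/9]
P' = [3341/270 -2489/135; -2489/135 3742/135]

x̄ = F·x = [-2, -5]
P̄ = F·P·Fᵀ + Q = [29 -10; -10 32]
y = z − H·x̄ = [-15]
S = H·P̄·Hᵀ + R = [270]
K = P̄·Hᵀ·S⁻¹ = [-67/270; -17/135]
x' = x̄ + K·y = [31/18, -28/9]
P' = (I − K·H)·P̄ = [3341/270 -2489/135; -2489/135 3742/135]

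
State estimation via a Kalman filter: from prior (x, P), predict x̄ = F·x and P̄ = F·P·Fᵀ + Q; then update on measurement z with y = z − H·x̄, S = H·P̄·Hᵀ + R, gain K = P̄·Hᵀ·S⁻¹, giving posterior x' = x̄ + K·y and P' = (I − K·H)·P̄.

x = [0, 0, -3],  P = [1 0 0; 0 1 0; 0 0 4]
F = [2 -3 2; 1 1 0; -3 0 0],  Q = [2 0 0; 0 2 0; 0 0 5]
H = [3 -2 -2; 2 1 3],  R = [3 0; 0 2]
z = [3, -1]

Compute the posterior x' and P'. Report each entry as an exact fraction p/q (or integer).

x̄ = F·x = [-6, 0, 0]
P̄ = F·P·Fᵀ + Q = [31 -1 -6; -1 4 -3; -6 -3 14]
y = z − H·x̄ = [21, 11]
S = H·P̄·Hᵀ + R = [414 89; 89 162]
K = P̄·Hᵀ·S⁻¹ = [13507/59147 8279/59147; -17/5377 -223/5377; -8883/59147 14738/59147]
x' = x̄ + K·y = [19834/59147, -2810/5377, -24425/59147]
P' = (I − K·H)·P̄ = [32311/59147 6031/5377 -38135/59147; 6031/5377 19862/5377 -10790/5377; -38135/59147 -10790/5377 74812/59147]

x' = [19834/59147, -2810/5377, -24425/59147]
P' = [32311/59147 6031/5377 -38135/59147; 6031/5377 19862/5377 -10790/5377; -38135/59147 -10790/5377 74812/59147]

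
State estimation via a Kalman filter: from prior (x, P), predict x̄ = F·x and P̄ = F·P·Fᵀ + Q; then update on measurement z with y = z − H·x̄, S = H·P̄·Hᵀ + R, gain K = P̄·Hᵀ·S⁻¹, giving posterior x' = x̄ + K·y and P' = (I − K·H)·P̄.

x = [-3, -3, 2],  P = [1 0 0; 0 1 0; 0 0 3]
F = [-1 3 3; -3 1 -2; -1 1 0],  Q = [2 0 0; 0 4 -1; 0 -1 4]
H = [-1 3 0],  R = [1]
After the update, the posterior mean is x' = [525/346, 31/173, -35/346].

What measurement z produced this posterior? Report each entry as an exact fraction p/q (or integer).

z = [-1]

x̄ = F·x = [0, 2, 0]
P̄ = F·P·Fᵀ + Q = [39 -12 4; -12 26 3; 4 3 6]
S = H·P̄·Hᵀ + R = [346]
K = P̄·Hᵀ·S⁻¹ = [-75/346; 45/173; 5/346]
x' − x̄ = [525/346, -315/173, -35/346] = K·y
y = (KᵀK)⁻¹·Kᵀ·(x' − x̄) = [-7]
z = y + H·x̄ = [-7] + [6] = [-1]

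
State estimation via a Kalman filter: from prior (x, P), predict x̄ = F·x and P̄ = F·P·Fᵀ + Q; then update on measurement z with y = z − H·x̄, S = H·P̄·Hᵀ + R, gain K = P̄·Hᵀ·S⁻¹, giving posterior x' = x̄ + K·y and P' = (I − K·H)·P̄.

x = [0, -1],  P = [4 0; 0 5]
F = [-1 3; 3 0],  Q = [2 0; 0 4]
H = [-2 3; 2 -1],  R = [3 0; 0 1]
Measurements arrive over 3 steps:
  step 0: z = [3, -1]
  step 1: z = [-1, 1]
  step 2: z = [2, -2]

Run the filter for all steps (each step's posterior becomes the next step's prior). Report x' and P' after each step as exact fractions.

step 0: x̄ = F·x = [-3, 0]
step 0: P̄ = F·P·Fᵀ + Q = [51 -12; -12 40]
step 0: y = z − H·x̄ = [-3, 5]
step 0: S = H·P̄·Hᵀ + R = [711 -420; -420 293]
step 0: K = P̄·Hᵀ·S⁻¹ = [2482/10641 2566/3547; 5104/10641 1664/3547]
step 0: x' = x̄ + K·y = [-293/3547, 3216/3547]
step 0: P' = (I − K·H)·P̄ = [2545/3547 2524/3547; 2524/3547 3384/3547]
step 1: x̄ = F·x = [9941/3547, -879/3547]
step 1: P̄ = F·P·Fᵀ + Q = [24951/3547 15081/3547; 15081/3547 37093/3547]
step 1: y = z − H·x̄ = [18972/3547, -17214/3547]
step 1: S = H·P̄·Hᵀ + R = [263310/3547 -90435/3547; -90435/3547 80120/3547]
step 1: K = P̄·Hᵀ·S⁻¹ = [7453/34685 23487/34685; 110371/242795 103577/242795]
step 1: x' = x̄ + K·y = [23089/34685, 27507/242795]
step 1: P' = (I − K·H)·P̄ = [663/991 22923/34685; 22923/34685 43469/48559]
step 2: x̄ = F·x = [-79102/242795, 69267/34685]
step 2: P̄ = F·P·Fᵀ + Q = [1641364/242795 136692/34685; 136692/34685 9931/991]
step 2: y = z − H·x̄ = [-1127221/242795, 157483/242795]
step 2: S = H·P̄·Hᵀ + R = [17709568/242795 -6209989/242795; -6209989/242795 1082794/48559]
step 2: K = P̄·Hᵀ·S⁻¹ = [251489884/1180318921 795540852/1180318921; 534029713/1180318921 499310623/1180318921]
step 2: x' = x̄ + K·y = [-1036125562/1180318921, 201665943/1180318921]
step 2: P' = (I − K·H)·P̄ = [785273052/1180318921 775005252/1180318921; 775005252/1180318921 1050699881/1180318921]

step 0: x' = [-293/3547, 3216/3547], P' = [2545/3547 2524/3547; 2524/3547 3384/3547]
step 1: x' = [23089/34685, 27507/242795], P' = [663/991 22923/34685; 22923/34685 43469/48559]
step 2: x' = [-1036125562/1180318921, 201665943/1180318921], P' = [785273052/1180318921 775005252/1180318921; 775005252/1180318921 1050699881/1180318921]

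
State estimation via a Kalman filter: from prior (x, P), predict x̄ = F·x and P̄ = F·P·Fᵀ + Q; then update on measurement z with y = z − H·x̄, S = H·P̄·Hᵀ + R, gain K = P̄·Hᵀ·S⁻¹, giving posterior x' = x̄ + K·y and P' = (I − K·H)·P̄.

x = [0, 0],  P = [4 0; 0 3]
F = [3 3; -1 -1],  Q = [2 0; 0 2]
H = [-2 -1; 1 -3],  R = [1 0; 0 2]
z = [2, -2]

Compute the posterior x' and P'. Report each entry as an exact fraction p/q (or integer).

x̄ = F·x = [0, 0]
P̄ = F·P·Fᵀ + Q = [65 -21; -21 9]
y = z − H·x̄ = [2, -2]
S = H·P̄·Hᵀ + R = [186 -208; -208 274]
K = P̄·Hᵀ·S⁻¹ = [-1621/3850 284/1925; -471/3850 -516/1925]
x' = x̄ + K·y = [-199/175, 51/175]
P' = (I − K·H)·P̄ = [857/3850 -93/3850; -93/3850 657/3850]

x' = [-199/175, 51/175]
P' = [857/3850 -93/3850; -93/3850 657/3850]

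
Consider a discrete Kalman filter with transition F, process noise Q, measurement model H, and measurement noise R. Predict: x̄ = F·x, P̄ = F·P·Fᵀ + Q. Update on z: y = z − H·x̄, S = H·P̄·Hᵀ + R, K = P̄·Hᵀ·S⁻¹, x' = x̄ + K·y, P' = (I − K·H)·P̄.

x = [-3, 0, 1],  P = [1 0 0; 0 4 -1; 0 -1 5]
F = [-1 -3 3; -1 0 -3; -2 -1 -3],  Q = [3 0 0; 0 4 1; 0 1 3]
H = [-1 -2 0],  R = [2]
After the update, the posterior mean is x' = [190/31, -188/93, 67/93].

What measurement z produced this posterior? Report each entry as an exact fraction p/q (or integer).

x̄ = F·x = [6, 0, 3]
P̄ = F·P·Fᵀ + Q = [103 -53 -37; -53 50 45; -37 45 50]
S = H·P̄·Hᵀ + R = [93]
K = P̄·Hᵀ·S⁻¹ = [1/31; -47/93; -53/93]
x' − x̄ = [4/31, -188/93, -212/93] = K·y
y = (KᵀK)⁻¹·Kᵀ·(x' − x̄) = [4]
z = y + H·x̄ = [4] + [-6] = [-2]

z = [-2]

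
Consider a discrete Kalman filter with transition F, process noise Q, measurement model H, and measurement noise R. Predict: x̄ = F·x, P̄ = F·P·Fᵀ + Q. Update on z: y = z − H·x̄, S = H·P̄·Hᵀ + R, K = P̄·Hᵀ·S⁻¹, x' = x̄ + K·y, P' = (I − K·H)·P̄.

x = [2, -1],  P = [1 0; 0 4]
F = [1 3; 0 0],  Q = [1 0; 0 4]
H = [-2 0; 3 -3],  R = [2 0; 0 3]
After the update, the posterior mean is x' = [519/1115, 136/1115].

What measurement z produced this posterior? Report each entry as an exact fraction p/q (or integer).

z = [-1, 1]

x̄ = F·x = [-1, 0]
P̄ = F·P·Fᵀ + Q = [38 0; 0 4]
S = H·P̄·Hᵀ + R = [154 -228; -228 381]
K = P̄·Hᵀ·S⁻¹ = [-494/1115 38/1115; -456/1115 -308/1115]
x' − x̄ = [1634/1115, 136/1115] = K·y
y = (KᵀK)⁻¹·Kᵀ·(x' − x̄) = [-3, 4]
z = y + H·x̄ = [-3, 4] + [2, -3] = [-1, 1]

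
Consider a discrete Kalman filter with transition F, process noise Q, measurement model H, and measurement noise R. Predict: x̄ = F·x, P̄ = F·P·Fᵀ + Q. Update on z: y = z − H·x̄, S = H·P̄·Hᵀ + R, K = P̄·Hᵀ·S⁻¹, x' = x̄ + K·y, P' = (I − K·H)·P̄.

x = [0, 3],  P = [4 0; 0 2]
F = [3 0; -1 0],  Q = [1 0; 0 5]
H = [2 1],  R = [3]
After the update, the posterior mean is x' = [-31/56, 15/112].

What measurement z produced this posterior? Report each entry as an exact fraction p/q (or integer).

x̄ = F·x = [0, 0]
P̄ = F·P·Fᵀ + Q = [37 -12; -12 9]
S = H·P̄·Hᵀ + R = [112]
K = P̄·Hᵀ·S⁻¹ = [31/56; -15/112]
x' − x̄ = [-31/56, 15/112] = K·y
y = (KᵀK)⁻¹·Kᵀ·(x' − x̄) = [-1]
z = y + H·x̄ = [-1] + [0] = [-1]

z = [-1]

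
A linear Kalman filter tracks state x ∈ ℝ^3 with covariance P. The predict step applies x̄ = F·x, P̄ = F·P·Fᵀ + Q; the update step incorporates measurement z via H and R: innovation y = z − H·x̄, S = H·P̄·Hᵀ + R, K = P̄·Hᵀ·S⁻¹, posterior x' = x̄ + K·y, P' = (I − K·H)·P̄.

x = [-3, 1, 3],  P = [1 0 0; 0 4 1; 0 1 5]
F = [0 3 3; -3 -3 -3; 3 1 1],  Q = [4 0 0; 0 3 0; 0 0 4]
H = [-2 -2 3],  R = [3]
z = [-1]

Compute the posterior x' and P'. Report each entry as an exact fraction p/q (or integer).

x' = [7604/391, -5973/391, 925/391]
P' = [31992/391 -25059/391 4713/391; -25059/391 20901/391 -2922/391; 4713/391 -2922/391 1284/391]

x̄ = F·x = [12, -3, -5]
P̄ = F·P·Fᵀ + Q = [103 -99 33; -99 111 -42; 33 -42 24]
y = z − H·x̄ = [32]
S = H·P̄·Hᵀ + R = [391]
K = P̄·Hᵀ·S⁻¹ = [91/391; -150/391; 90/391]
x' = x̄ + K·y = [7604/391, -5973/391, 925/391]
P' = (I − K·H)·P̄ = [31992/391 -25059/391 4713/391; -25059/391 20901/391 -2922/391; 4713/391 -2922/391 1284/391]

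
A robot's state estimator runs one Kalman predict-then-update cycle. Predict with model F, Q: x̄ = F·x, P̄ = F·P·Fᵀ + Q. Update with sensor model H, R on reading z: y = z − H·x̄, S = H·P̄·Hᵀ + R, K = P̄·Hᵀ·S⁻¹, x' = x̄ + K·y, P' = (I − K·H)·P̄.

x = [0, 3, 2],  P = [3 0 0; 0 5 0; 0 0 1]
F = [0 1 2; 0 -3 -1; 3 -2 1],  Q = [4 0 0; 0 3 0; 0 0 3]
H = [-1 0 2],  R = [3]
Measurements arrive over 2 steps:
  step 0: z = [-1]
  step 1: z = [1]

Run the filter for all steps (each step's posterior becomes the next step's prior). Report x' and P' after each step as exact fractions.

step 0: x' = [97/18, -41/6, 19/9], P' = [2435/252 -703/84 587/126; -703/84 747/28 -157/42; 587/126 -157/42 188/63]
step 1: x' = [546205/387063, -1204313/387063, 491393/387063], P' = [8465281/387063 -11176985/387063 4196987/387063; -11176985/387063 22514155/387063 -5397913/387063; 4196987/387063 -5397913/387063 2370397/387063]

step 0: x̄ = F·x = [7, -11, -4]
step 0: P̄ = F·P·Fᵀ + Q = [13 -17 -8; -17 49 29; -8 29 51]
step 0: y = z − H·x̄ = [14]
step 0: S = H·P̄·Hᵀ + R = [252]
step 0: K = P̄·Hᵀ·S⁻¹ = [-29/252; 25/84; 55/126]
step 0: x' = x̄ + K·y = [97/18, -41/6, 19/9]
step 0: P' = (I − K·H)·P̄ = [2435/252 -703/84 587/126; -703/84 747/28 -157/42; 587/126 -157/42 188/63]
step 1: x̄ = F·x = [-47/18, 331/18, 575/18]
step 1: P̄ = F·P·Fᵀ + Q = [6971/252 -15079/252 -8399/252; -15079/252 56363/252 55987/252; -8399/252 55987/252 86435/252]
step 1: y = z − H·x̄ = [-131/2]
step 1: S = H·P̄·Hᵀ + R = [43007/28]
step 1: K = P̄·Hᵀ·S⁻¹ = [-2641/43007; 14117/43007; 20141/43007]
step 1: x' = x̄ + K·y = [546205/387063, -1204313/387063, 491393/387063]
step 1: P' = (I − K·H)·P̄ = [8465281/387063 -11176985/387063 4196987/387063; -11176985/387063 22514155/387063 -5397913/387063; 4196987/387063 -5397913/387063 2370397/387063]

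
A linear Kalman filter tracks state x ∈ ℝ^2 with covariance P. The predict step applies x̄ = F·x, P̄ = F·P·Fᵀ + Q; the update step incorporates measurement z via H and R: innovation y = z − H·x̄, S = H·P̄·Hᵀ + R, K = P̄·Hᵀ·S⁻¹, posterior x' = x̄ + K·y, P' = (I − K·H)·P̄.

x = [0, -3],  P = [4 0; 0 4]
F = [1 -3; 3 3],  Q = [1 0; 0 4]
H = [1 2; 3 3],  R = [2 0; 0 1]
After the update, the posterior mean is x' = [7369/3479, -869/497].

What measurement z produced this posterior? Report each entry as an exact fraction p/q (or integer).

x̄ = F·x = [9, -9]
P̄ = F·P·Fᵀ + Q = [41 -24; -24 76]
S = H·P̄·Hᵀ + R = [251 363; 363 622]
K = P̄·Hᵀ·S⁻¹ = [-22867/24353 15342/24353; 3284/3479 -1044/3479]
x' − x̄ = [-23942/3479, 3604/497] = K·y
y = (KᵀK)⁻¹·Kᵀ·(x' − x̄) = [8, 1]
z = y + H·x̄ = [8, 1] + [-9, 0] = [-1, 1]

z = [-1, 1]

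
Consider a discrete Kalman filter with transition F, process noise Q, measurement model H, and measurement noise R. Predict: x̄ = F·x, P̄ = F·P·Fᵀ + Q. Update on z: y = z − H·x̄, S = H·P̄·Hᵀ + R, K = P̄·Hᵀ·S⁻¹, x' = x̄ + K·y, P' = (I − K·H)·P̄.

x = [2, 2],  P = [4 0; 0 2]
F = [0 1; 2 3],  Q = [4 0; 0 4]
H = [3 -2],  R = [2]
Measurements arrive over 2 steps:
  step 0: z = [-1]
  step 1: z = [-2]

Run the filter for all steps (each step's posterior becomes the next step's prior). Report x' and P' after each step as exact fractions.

step 0: x̄ = F·x = [2, 10]
step 0: P̄ = F·P·Fᵀ + Q = [6 6; 6 38]
step 0: y = z − H·x̄ = [13]
step 0: S = H·P̄·Hᵀ + R = [136]
step 0: K = P̄·Hᵀ·S⁻¹ = [3/68; -29/68]
step 0: x' = x̄ + K·y = [175/68, 303/68]
step 0: P' = (I − K·H)·P̄ = [195/34 291/34; 291/34 451/34]
step 1: x̄ = F·x = [303/68, 1259/68]
step 1: P̄ = F·P·Fᵀ + Q = [587/34 1935/34; 1935/34 8467/34]
step 1: y = z − H·x̄ = [1473/68]
step 1: S = H·P̄·Hᵀ + R = [15999/34]
step 1: K = P̄·Hᵀ·S⁻¹ = [-703/5333; -11129/15999]
step 1: x' = x̄ + K·y = [8535/5333, 18381/5333]
step 1: P' = (I − K·H)·P̄ = [48466/5333 73402/5333; 73402/5333 341438/15999]

step 0: x' = [175/68, 303/68], P' = [195/34 291/34; 291/34 451/34]
step 1: x' = [8535/5333, 18381/5333], P' = [48466/5333 73402/5333; 73402/5333 341438/15999]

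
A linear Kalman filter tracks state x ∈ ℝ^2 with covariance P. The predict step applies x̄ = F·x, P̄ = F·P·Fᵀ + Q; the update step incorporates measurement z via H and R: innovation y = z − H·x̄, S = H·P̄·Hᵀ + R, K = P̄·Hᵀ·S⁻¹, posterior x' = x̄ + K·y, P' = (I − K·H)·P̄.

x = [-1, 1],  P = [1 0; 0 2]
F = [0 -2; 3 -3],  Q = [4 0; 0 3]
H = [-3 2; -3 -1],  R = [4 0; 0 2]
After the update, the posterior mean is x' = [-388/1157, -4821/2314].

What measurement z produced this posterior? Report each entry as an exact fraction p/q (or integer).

x̄ = F·x = [-2, -6]
P̄ = F·P·Fᵀ + Q = [12 12; 12 30]
S = H·P̄·Hᵀ + R = [88 12; 12 212]
K = P̄·Hᵀ·S⁻¹ = [-123/1157 -255/1157; 735/2314 -381/1157]
x' − x̄ = [1926/1157, 9063/2314] = K·y
y = (KᵀK)⁻¹·Kᵀ·(x' − x̄) = [3, -9]
z = y + H·x̄ = [3, -9] + [-6, 12] = [-3, 3]

z = [-3, 3]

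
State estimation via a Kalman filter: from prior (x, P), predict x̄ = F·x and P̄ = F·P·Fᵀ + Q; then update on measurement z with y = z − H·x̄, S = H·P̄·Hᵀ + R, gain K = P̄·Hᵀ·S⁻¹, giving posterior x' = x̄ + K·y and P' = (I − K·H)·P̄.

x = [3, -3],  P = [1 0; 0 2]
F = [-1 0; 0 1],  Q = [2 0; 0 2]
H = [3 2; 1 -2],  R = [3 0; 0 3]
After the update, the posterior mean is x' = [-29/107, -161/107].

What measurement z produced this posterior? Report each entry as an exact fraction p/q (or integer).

x̄ = F·x = [-3, -3]
P̄ = F·P·Fᵀ + Q = [3 0; 0 4]
S = H·P̄·Hᵀ + R = [46 -7; -7 22]
K = P̄·Hᵀ·S⁻¹ = [73/321 67/321; 40/321 -104/321]
x' − x̄ = [292/107, 160/107] = K·y
y = (KᵀK)⁻¹·Kᵀ·(x' − x̄) = [12, 0]
z = y + H·x̄ = [12, 0] + [-15, 3] = [-3, 3]

z = [-3, 3]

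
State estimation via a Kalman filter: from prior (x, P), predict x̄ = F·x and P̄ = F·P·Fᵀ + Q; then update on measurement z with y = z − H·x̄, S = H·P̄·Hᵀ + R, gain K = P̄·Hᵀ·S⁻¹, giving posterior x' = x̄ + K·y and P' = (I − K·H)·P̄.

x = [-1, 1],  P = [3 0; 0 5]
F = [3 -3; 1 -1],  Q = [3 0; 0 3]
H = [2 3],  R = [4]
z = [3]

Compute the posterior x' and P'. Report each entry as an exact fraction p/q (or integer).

x' = [516/691, 319/691]
P' = [2541/691 -1398/691; -1398/691 1040/691]

x̄ = F·x = [-6, -2]
P̄ = F·P·Fᵀ + Q = [75 24; 24 11]
y = z − H·x̄ = [21]
S = H·P̄·Hᵀ + R = [691]
K = P̄·Hᵀ·S⁻¹ = [222/691; 81/691]
x' = x̄ + K·y = [516/691, 319/691]
P' = (I − K·H)·P̄ = [2541/691 -1398/691; -1398/691 1040/691]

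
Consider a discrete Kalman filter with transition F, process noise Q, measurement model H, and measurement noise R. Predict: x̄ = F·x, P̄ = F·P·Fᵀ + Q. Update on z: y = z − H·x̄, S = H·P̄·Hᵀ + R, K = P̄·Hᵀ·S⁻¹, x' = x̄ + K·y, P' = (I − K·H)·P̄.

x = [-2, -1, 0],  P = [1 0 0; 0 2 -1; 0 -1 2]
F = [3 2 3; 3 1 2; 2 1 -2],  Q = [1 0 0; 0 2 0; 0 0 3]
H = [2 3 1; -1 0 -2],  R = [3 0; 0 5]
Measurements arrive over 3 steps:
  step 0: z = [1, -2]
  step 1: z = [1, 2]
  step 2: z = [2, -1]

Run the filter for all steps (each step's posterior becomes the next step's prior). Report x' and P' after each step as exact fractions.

step 0: x̄ = F·x = [-8, -7, -5]
step 0: P̄ = F·P·Fᵀ + Q = [24 18 -1; 18 17 0; -1 0 21]
step 0: y = z − H·x̄ = [43, -20]
step 0: S = H·P̄·Hᵀ + R = [485 -139; -139 109]
step 0: K = P̄·Hᵀ·S⁻¹ = [7951/33544 3369/33544; 6981/33544 3363/33544; -907/8386 -4311/8386]
step 0: x' = x̄ + K·y = [6161/33544, -1885/33544, 5289/8386]
step 0: P' = (I − K·H)·P̄ = [76123/33544 -27303/33544 -11621/8386; -27303/33544 23435/33544 1311/8386; -11621/8386 1311/8386 8294/4193]
step 1: x̄ = F·x = [78181/33544, 29455/16772, -31875/33544]
step 1: P̄ = F·P·Fᵀ + Q = [308139/33544 111905/16772 -90869/33544; 111905/16772 85097/8386 85609/16772; -90869/33544 85609/16772 935651/33544]
step 1: y = z − H·x̄ = [-38239/4792, 81519/33544]
step 1: S = H·P̄·Hᵀ + R = [1240269/4792 -533139/4792; -533139/4792 3854987/33544]
step 1: K = P̄·Hᵀ·S⁻¹ = [123481805/582546018 33480127/194182006; 125476139/582546018 11967979/194182006; -26205485/291273009 -53298082/97091003]
step 1: x' = x̄ + K·y = [616476403/582546018, 109052719/582546018, -456243901/291273009]
step 1: P' = (I − K·H)·P̄ = [1324024327/582546018 -454830041/582546018 -456556558/291273009; -454830041/582546018 382811107/582546018 68827589/291273009; -456556558/291273009 68827589/291273009 628013894/291273009]
step 2: x̄ = F·x = [-669928759/582546018, 22251054/97091003, 3166981129/582546018]
step 2: P̄ = F·P·Fᵀ + Q = [5092125037/582546018 565237837/97091003 -2147864017/582546018; 565237837/97091003 892086052/97091003 475820324/97091003; -2147864017/582546018 475820324/97091003 17385621673/582546018]
step 2: y = z − H·x̄ = [-1062550547/582546018, 5081487481/582546018]
step 2: S = H·P̄·Hᵀ + R = [136909606543/582546018 -61519986065/582546018; -61519986065/582546018 68955885751/582546018]
step 2: K = P̄·Hᵀ·S⁻¹ = [2071490168621/9709129110476 1735975452687/9709129110476; 2080408745043/9709129110476 574589133885/9709129110476; -220486279787/2427282277619 -1345069566306/2427282277619]
step 2: x' = x̄ + K·y = [99433949291/4854564555238, 1721287344983/4854564555238, 1865055788453/2427282277619]
step 2: P' = (I − K·H)·P̄ = [22486476200405/9709129110476 -7725101721009/9709129110476 -3895794182980/2427282277619; -7725101721009/9709129110476 6421783883785/9709129110476 606519506448/2427282277619; -3895794182980/2427282277619 606519506448/2427282277619 5310571007255/2427282277619]

step 0: x' = [6161/33544, -1885/33544, 5289/8386], P' = [76123/33544 -27303/33544 -11621/8386; -27303/33544 23435/33544 1311/8386; -11621/8386 1311/8386 8294/4193]
step 1: x' = [616476403/582546018, 109052719/582546018, -456243901/291273009], P' = [1324024327/582546018 -454830041/582546018 -456556558/291273009; -454830041/582546018 382811107/582546018 68827589/291273009; -456556558/291273009 68827589/291273009 628013894/291273009]
step 2: x' = [99433949291/4854564555238, 1721287344983/4854564555238, 1865055788453/2427282277619], P' = [22486476200405/9709129110476 -7725101721009/9709129110476 -3895794182980/2427282277619; -7725101721009/9709129110476 6421783883785/9709129110476 606519506448/2427282277619; -3895794182980/2427282277619 606519506448/2427282277619 5310571007255/2427282277619]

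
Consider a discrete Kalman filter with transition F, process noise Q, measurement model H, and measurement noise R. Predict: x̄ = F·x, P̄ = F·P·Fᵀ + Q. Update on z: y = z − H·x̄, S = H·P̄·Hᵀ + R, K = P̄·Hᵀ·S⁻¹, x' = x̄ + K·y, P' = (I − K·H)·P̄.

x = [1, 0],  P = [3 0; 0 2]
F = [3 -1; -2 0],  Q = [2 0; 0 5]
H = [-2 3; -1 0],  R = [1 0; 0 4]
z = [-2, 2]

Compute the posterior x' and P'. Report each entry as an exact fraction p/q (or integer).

x̄ = F·x = [3, -2]
P̄ = F·P·Fᵀ + Q = [31 -18; -18 17]
y = z − H·x̄ = [10, 5]
S = H·P̄·Hᵀ + R = [494 116; 116 35]
K = P̄·Hᵀ·S⁻¹ = [-232/1917 -929/1917; 319/1278 -200/639]
x' = x̄ + K·y = [-1214/1917, -683/639]
P' = (I − K·H)·P̄ = [3716/1917 800/639; 800/639 391/426]

x' = [-1214/1917, -683/639]
P' = [3716/1917 800/639; 800/639 391/426]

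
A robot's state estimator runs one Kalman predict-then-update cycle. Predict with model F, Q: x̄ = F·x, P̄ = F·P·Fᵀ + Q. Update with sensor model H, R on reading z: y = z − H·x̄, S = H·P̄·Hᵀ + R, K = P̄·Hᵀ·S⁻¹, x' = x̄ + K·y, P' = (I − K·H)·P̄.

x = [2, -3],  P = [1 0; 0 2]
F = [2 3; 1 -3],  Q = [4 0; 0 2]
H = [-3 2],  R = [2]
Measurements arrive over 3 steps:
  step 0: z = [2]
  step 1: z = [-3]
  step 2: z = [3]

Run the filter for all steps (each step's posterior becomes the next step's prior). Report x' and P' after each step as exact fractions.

step 0: x̄ = F·x = [-5, 11]
step 0: P̄ = F·P·Fᵀ + Q = [26 -16; -16 21]
step 0: y = z − H·x̄ = [-35]
step 0: S = H·P̄·Hᵀ + R = [512]
step 0: K = P̄·Hᵀ·S⁻¹ = [-55/256; 45/256]
step 0: x' = x̄ + K·y = [645/256, 1241/256]
step 0: P' = (I − K·H)·P̄ = [303/128 427/128; 427/128 663/128]
step 1: x̄ = F·x = [5013/256, -1539/128]
step 1: P̄ = F·P·Fᵀ + Q = [12815/128 -3321/64; -3321/64 991/32]
step 1: y = z − H·x̄ = [20427/256]
step 1: S = H·P̄·Hᵀ + R = [211151/128]
step 1: K = P̄·Hᵀ·S⁻¹ = [-51729/211151; 27854/211151]
step 1: x' = x̄ + K·y = [7155/211151, -632415/422302]
step 1: P' = (I − K·H)·P̄ = [234458/211151 299958/211151; 299958/211151 477791/211151]
step 2: x̄ = F·x = [-1868625/422302, 1911555/422302]
step 2: P̄ = F·P·Fᵀ + Q = [9682051/211151 -4731077/211151; -4731077/211151 3157131/211151]
step 2: y = z − H·x̄ = [-8162079/422302]
step 2: S = H·P̄·Hᵀ + R = [156962209/211151]
step 2: K = P̄·Hᵀ·S⁻¹ = [-38508307/156962209; 20507493/156962209]
step 2: x' = x̄ + K·y = [49737714/156962209, 314130924/156962209]
step 2: P' = (I − K·H)·P̄ = [174407910/156962209 223103558/156962209; 223103558/156962209 355162830/156962209]

step 0: x' = [645/256, 1241/256], P' = [303/128 427/128; 427/128 663/128]
step 1: x' = [7155/211151, -632415/422302], P' = [234458/211151 299958/211151; 299958/211151 477791/211151]
step 2: x' = [49737714/156962209, 314130924/156962209], P' = [174407910/156962209 223103558/156962209; 223103558/156962209 355162830/156962209]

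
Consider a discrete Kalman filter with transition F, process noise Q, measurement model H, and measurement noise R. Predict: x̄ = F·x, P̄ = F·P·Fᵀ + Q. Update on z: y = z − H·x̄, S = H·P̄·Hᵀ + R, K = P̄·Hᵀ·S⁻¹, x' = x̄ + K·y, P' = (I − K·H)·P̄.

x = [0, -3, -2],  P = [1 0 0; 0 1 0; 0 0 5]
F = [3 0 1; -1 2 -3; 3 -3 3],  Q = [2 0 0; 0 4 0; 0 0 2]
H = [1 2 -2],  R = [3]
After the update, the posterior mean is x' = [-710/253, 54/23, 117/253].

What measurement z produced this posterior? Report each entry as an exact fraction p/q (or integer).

x̄ = F·x = [-2, 0, 3]
P̄ = F·P·Fᵀ + Q = [16 -18 24; -18 54 -54; 24 -54 65]
S = H·P̄·Hᵀ + R = [759]
K = P̄·Hᵀ·S⁻¹ = [-68/759; 6/23; -214/759]
x' − x̄ = [-204/253, 54/23, -642/253] = K·y
y = (KᵀK)⁻¹·Kᵀ·(x' − x̄) = [9]
z = y + H·x̄ = [9] + [-8] = [1]

z = [1]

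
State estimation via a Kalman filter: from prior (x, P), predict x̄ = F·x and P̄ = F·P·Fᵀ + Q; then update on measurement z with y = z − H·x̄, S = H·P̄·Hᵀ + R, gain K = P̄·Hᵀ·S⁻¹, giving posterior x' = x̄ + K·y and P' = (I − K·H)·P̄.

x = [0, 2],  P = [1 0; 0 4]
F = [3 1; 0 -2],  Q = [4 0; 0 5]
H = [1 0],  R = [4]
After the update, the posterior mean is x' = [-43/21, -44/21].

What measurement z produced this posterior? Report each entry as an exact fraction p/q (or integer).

x̄ = F·x = [2, -4]
P̄ = F·P·Fᵀ + Q = [17 -8; -8 21]
S = H·P̄·Hᵀ + R = [21]
K = P̄·Hᵀ·S⁻¹ = [17/21; -8/21]
x' − x̄ = [-85/21, 40/21] = K·y
y = (KᵀK)⁻¹·Kᵀ·(x' − x̄) = [-5]
z = y + H·x̄ = [-5] + [2] = [-3]

z = [-3]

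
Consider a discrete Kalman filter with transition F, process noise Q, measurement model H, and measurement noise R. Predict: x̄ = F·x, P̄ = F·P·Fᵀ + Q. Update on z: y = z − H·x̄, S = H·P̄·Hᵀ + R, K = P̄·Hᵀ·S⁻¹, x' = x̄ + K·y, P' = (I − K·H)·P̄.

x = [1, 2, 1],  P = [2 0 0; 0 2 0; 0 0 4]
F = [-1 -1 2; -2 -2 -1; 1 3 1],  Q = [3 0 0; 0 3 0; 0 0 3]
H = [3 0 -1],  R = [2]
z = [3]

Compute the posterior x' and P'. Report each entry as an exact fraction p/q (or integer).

x̄ = F·x = [-1, -7, 8]
P̄ = F·P·Fᵀ + Q = [23 0 0; 0 23 -20; 0 -20 27]
y = z − H·x̄ = [14]
S = H·P̄·Hᵀ + R = [236]
K = P̄·Hᵀ·S⁻¹ = [69/236; 5/59; -27/236]
x' = x̄ + K·y = [365/118, -343/59, 755/118]
P' = (I − K·H)·P̄ = [667/236 -345/59 1863/236; -345/59 1257/59 -1045/59; 1863/236 -1045/59 5643/236]

x' = [365/118, -343/59, 755/118]
P' = [667/236 -345/59 1863/236; -345/59 1257/59 -1045/59; 1863/236 -1045/59 5643/236]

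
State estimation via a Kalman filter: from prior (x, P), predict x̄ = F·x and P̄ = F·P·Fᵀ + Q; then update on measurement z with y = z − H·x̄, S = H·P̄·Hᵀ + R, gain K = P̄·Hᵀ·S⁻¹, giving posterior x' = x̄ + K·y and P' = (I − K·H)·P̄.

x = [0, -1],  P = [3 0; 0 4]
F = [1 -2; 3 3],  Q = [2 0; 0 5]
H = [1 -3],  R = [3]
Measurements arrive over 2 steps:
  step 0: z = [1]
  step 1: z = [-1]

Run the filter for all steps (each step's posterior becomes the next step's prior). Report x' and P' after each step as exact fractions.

step 0: x̄ = F·x = [2, -3]
step 0: P̄ = F·P·Fᵀ + Q = [21 -15; -15 68]
step 0: y = z − H·x̄ = [-10]
step 0: S = H·P̄·Hᵀ + R = [726]
step 0: K = P̄·Hᵀ·S⁻¹ = [1/11; -73/242]
step 0: x' = x̄ + K·y = [12/11, 2/121]
step 0: P' = (I − K·H)·P̄ = [15 54/11; 54/11 469/242]
step 1: x̄ = F·x = [128/121, 402/121]
step 1: P̄ = F·P·Fᵀ + Q = [619/121 2256/121; 2256/121 59485/242]
step 1: y = z − H·x̄ = [87/11]
step 1: S = H·P̄·Hᵀ + R = [4217/2]
step 1: K = P̄·Hᵀ·S⁻¹ = [-1118/46387; -15813/46387]
step 1: x' = x̄ + K·y = [442510/510257, 319503/510257]
step 1: P' = (I − K·H)·P̄ = [1985361/510257 674085/510257; 674085/510257 398638/510257]

step 0: x' = [12/11, 2/121], P' = [15 54/11; 54/11 469/242]
step 1: x' = [442510/510257, 319503/510257], P' = [1985361/510257 674085/510257; 674085/510257 398638/510257]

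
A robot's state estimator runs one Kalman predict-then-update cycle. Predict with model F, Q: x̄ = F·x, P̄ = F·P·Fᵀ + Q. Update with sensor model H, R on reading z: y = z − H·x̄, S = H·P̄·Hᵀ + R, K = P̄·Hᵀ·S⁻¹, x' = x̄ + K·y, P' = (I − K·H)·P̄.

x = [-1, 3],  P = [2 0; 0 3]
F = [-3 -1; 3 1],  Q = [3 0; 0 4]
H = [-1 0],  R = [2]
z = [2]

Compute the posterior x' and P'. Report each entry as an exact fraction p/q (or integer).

x' = [-24/13, 21/13]
P' = [24/13 -21/13; -21/13 209/26]

x̄ = F·x = [0, 0]
P̄ = F·P·Fᵀ + Q = [24 -21; -21 25]
y = z − H·x̄ = [2]
S = H·P̄·Hᵀ + R = [26]
K = P̄·Hᵀ·S⁻¹ = [-12/13; 21/26]
x' = x̄ + K·y = [-24/13, 21/13]
P' = (I − K·H)·P̄ = [24/13 -21/13; -21/13 209/26]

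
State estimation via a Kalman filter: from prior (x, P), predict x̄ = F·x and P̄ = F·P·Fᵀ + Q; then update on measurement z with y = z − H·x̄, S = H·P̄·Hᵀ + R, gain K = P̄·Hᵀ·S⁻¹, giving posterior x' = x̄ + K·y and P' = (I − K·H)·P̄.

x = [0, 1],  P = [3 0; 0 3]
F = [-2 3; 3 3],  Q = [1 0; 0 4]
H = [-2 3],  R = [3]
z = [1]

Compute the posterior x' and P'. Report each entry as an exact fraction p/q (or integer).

x̄ = F·x = [3, 3]
P̄ = F·P·Fᵀ + Q = [40 9; 9 58]
y = z − H·x̄ = [-2]
S = H·P̄·Hᵀ + R = [577]
K = P̄·Hᵀ·S⁻¹ = [-53/577; 156/577]
x' = x̄ + K·y = [1837/577, 1419/577]
P' = (I − K·H)·P̄ = [20271/577 13461/577; 13461/577 9130/577]

x' = [1837/577, 1419/577]
P' = [20271/577 13461/577; 13461/577 9130/577]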